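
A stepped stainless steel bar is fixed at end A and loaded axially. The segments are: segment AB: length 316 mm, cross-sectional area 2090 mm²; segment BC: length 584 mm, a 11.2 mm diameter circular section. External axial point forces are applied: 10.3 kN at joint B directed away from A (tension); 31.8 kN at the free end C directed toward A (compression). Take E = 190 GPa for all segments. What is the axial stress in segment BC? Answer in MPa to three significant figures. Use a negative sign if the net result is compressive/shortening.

-323 MPa

Internal axial forces (sectioning from the free end, tension +): N_BC = -31.8 kN, N_AB = -21.5 kN.
A_BC = 98.52 mm².
σ_BC = N_BC/A_BC = -31800/98.52 = -322.8 MPa.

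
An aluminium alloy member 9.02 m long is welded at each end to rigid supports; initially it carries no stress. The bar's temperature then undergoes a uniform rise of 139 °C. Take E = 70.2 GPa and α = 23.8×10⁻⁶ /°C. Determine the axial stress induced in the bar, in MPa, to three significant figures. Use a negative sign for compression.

Free thermal expansion αLΔT = 23.8e-6 · 9020 · 139 = 29.84 mm.
The walls impose strain ε = −(29.84)/9020 = -3.3082e-03; σ = Eε = 70200 · -3.3082e-03 = -232.2 MPa.

-232 MPa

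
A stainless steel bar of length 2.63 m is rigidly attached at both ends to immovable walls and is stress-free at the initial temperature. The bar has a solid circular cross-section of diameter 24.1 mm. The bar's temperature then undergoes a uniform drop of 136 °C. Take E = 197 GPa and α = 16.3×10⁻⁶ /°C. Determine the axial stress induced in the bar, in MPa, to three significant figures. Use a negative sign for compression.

Free thermal expansion αLΔT = 16.3e-6 · 2630 · -136 = -5.83 mm.
The walls impose strain ε = −(-5.83)/2630 = 2.2168e-03; σ = Eε = 197000 · 2.2168e-03 = 436.7 MPa.

437 MPa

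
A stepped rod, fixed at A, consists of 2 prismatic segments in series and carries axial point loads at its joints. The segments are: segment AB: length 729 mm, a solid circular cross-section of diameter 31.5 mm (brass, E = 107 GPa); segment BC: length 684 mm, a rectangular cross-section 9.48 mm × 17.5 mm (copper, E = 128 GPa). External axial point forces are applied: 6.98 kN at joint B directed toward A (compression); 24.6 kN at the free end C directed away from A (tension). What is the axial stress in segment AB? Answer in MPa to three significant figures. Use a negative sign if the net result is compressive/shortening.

Internal axial forces (sectioning from the free end, tension +): N_BC = 24.6 kN, N_AB = 17.62 kN.
A_AB = 779.3 mm².
σ_AB = N_AB/A_AB = 17620/779.3 = 22.61 MPa.

22.6 MPa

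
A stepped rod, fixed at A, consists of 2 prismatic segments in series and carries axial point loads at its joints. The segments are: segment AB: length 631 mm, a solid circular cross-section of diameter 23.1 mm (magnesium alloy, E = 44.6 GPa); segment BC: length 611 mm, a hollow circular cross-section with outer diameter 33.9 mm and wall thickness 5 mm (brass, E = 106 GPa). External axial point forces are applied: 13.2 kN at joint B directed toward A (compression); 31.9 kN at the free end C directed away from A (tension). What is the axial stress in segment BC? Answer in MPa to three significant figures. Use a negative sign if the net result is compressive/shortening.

Internal axial forces (sectioning from the free end, tension +): N_BC = 31.9 kN, N_AB = 18.7 kN.
A_BC = 454 mm².
σ_BC = N_BC/A_BC = 31900/454 = 70.27 MPa.

70.3 MPa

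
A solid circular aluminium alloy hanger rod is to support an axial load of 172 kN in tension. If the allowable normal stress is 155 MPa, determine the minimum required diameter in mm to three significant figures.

Required area A ≥ P/σ_allow = 172000/155 = 1110 mm².
For a solid circular section, d ≥ √(4A/π) = 37.59 mm.

37.6 mm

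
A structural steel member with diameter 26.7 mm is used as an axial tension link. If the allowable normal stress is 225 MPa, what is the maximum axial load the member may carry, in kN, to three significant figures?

126 kN

A = 559.9 mm².
P_max = σ_allow · A = 225 · 559.9 = 126000 N = 126 kN.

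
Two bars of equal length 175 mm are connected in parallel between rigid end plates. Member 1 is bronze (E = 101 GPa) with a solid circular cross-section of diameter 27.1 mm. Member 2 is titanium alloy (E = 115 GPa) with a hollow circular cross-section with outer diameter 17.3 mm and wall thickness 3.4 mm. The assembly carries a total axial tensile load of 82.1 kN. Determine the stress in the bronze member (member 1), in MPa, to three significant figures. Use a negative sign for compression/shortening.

110 MPa

A_1 = 576.8 mm².
A_2 = 148.5 mm².
Equal strain + equilibrium ⇒ each member carries load in proportion to AE: A₁E₁ = 58260000 N, A₂E₂ = 17070000 N, ΣAE = 75330000 N.
σ₁ = P·E₁/ΣAE = 82100·101000/75330000 = 110.1 MPa.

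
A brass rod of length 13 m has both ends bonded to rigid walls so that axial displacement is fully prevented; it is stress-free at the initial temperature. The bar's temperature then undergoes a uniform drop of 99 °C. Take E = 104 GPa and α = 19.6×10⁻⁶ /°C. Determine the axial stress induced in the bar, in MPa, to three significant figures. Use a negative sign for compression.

202 MPa

Free thermal expansion αLΔT = 19.6e-6 · 13000 · -99 = -25.23 mm.
The walls impose strain ε = −(-25.23)/13000 = 1.9404e-03; σ = Eε = 104000 · 1.9404e-03 = 201.8 MPa.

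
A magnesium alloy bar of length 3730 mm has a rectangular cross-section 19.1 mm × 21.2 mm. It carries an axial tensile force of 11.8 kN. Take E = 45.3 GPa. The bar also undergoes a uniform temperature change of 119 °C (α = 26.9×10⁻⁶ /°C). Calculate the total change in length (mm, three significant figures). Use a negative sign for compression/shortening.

14.3 mm

A = 404.9 mm².
δ_mech = NL/(AE) = 11800·3730/(404.9·45300) = 2.4 mm.
δ_thermal = αLΔT = 26.9e-6·3730·119 = 11.94 mm.
δ = δ_mech + δ_thermal = 14.34 mm.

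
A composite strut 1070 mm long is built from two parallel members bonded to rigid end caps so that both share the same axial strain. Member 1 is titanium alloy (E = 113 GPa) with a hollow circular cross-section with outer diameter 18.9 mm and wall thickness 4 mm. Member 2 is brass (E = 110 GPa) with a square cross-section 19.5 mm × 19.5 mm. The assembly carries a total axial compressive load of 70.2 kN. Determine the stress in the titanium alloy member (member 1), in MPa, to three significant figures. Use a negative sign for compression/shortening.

A_1 = 187.2 mm².
A_2 = 380.2 mm².
Equal strain + equilibrium ⇒ each member carries load in proportion to AE: A₁E₁ = 21160000 N, A₂E₂ = 41830000 N, ΣAE = 62990000 N.
σ₁ = P·E₁/ΣAE = -70200·113000/62990000 = -125.9 MPa.

-126 MPa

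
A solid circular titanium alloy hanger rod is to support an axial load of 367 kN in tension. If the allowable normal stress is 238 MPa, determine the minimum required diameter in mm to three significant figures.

44.3 mm

Required area A ≥ P/σ_allow = 367000/238 = 1542 mm².
For a solid circular section, d ≥ √(4A/π) = 44.31 mm.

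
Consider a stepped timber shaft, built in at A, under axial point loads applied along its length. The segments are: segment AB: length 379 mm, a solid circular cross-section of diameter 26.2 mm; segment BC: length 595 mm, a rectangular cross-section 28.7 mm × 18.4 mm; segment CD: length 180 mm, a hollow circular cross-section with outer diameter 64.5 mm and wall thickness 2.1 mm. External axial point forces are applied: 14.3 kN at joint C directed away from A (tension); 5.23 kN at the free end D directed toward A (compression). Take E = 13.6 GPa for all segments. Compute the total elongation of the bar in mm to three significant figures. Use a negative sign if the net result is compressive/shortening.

Internal axial forces (sectioning from the free end, tension +): N_CD = -5.23 kN, N_BC = 9.07 kN, N_AB = 9.07 kN.
A_AB = 539.1 mm².
A_BC = 528.1 mm².
A_CD = 411.7 mm².
δ_AB = 9070·379/(539.1·13600) = 0.4688 mm
δ_BC = 9070·595/(528.1·13600) = 0.7514 mm
δ_CD = -5230·180/(411.7·13600) = -0.1681 mm
δ = Σδ_i = 1.052 mm.

1.05 mm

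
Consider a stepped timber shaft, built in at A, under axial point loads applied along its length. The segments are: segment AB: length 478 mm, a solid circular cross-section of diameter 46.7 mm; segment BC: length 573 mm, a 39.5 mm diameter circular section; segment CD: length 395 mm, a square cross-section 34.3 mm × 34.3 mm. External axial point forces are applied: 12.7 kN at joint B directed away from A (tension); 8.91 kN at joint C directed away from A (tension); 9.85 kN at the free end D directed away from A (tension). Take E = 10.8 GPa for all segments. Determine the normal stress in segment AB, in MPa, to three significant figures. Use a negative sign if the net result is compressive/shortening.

Internal axial forces (sectioning from the free end, tension +): N_CD = 9.85 kN, N_BC = 18.76 kN, N_AB = 31.46 kN.
A_AB = 1713 mm².
σ_AB = N_AB/A_AB = 31460/1713 = 18.37 MPa.

18.4 MPa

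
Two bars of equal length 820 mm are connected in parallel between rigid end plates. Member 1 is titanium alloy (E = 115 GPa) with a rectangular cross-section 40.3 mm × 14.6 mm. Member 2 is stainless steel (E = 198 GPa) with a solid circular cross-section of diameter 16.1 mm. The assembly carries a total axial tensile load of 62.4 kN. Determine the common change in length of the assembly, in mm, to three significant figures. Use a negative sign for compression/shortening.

0.474 mm

A_1 = 588.4 mm².
A_2 = 203.6 mm².
Equal strain + equilibrium ⇒ each member carries load in proportion to AE: A₁E₁ = 67660000 N, A₂E₂ = 40310000 N, ΣAE = 108000000 N.
δ = PL/ΣAE = 62400·820/108000000 = 0.4739 mm.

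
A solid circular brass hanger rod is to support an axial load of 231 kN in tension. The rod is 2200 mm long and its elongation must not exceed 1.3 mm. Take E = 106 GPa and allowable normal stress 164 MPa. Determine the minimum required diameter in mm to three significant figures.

Required area A ≥ P/σ_allow = 231000/164 = 1409 mm².
For a solid circular section, d ≥ √(4A/π) = 42.35 mm.
Elongation limit: A ≥ PL/(Eδ_allow) = 231000·2200/(106000·1.3) = 3688 mm² ⇒ d ≥ 68.52 mm.
The elongation limit governs.

68.5 mm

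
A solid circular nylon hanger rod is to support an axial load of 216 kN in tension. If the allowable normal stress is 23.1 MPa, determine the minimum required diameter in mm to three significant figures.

109 mm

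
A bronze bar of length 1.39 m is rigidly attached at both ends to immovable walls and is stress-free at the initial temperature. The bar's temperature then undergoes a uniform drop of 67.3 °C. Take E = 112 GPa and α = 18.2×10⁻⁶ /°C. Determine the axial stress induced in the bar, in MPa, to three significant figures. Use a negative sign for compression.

137 MPa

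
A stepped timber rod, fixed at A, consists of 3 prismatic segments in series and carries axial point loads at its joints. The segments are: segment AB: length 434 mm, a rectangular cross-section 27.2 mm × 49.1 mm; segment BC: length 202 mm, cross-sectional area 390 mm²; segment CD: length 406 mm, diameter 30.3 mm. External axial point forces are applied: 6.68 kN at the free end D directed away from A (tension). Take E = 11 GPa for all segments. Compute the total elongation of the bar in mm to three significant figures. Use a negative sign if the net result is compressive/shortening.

0.854 mm

Internal axial forces (sectioning from the free end, tension +): N_CD = 6.68 kN, N_BC = 6.68 kN, N_AB = 6.68 kN.
A_AB = 1336 mm².
A_CD = 721.1 mm².
δ_AB = 6680·434/(1336·11000) = 0.1973 mm
δ_BC = 6680·202/(390·11000) = 0.3145 mm
δ_CD = 6680·406/(721.1·11000) = 0.3419 mm
δ = Σδ_i = 0.8538 mm.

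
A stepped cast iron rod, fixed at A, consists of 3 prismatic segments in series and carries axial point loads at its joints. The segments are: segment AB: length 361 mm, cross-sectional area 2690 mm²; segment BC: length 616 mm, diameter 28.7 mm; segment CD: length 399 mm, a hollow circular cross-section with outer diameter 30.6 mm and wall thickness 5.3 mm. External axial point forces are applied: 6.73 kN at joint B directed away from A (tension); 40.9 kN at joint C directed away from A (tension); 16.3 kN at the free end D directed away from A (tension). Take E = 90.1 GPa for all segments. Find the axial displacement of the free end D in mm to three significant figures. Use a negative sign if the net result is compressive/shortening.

Internal axial forces (sectioning from the free end, tension +): N_CD = 16.3 kN, N_BC = 57.2 kN, N_AB = 63.93 kN.
A_BC = 646.9 mm².
A_CD = 421.3 mm².
δ_AB = 63930·361/(2690·90100) = 0.09522 mm
δ_BC = 57200·616/(646.9·90100) = 0.6045 mm
δ_CD = 16300·399/(421.3·90100) = 0.1714 mm
δ = Σδ_i = 0.8711 mm.

0.871 mm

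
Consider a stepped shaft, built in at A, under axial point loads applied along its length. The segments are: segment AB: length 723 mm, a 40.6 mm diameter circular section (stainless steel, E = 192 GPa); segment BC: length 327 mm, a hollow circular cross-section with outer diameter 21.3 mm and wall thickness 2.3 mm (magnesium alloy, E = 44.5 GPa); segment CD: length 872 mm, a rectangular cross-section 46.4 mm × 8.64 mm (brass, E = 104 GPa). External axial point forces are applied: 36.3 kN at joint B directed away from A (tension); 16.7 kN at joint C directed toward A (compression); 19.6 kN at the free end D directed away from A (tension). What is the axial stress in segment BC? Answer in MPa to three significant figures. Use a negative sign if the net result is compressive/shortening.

Internal axial forces (sectioning from the free end, tension +): N_CD = 19.6 kN, N_BC = 2.9 kN, N_AB = 39.2 kN.
A_BC = 137.3 mm².
σ_BC = N_BC/A_BC = 2900/137.3 = 21.12 MPa.

21.1 MPa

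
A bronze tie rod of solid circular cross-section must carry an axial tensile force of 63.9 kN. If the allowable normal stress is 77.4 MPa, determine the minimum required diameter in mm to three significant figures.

Required area A ≥ P/σ_allow = 63900/77.4 = 825.6 mm².
For a solid circular section, d ≥ √(4A/π) = 32.42 mm.

32.4 mm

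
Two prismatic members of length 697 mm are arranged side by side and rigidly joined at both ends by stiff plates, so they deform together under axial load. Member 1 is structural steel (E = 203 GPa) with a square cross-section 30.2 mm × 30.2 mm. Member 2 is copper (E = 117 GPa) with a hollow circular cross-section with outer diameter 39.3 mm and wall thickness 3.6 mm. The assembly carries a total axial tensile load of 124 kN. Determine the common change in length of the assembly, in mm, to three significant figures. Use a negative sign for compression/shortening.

0.372 mm

A_1 = 912 mm².
A_2 = 403.8 mm².
Equal strain + equilibrium ⇒ each member carries load in proportion to AE: A₁E₁ = 185100000 N, A₂E₂ = 47240000 N, ΣAE = 232400000 N.
δ = PL/ΣAE = 124000·697/232400000 = 0.3719 mm.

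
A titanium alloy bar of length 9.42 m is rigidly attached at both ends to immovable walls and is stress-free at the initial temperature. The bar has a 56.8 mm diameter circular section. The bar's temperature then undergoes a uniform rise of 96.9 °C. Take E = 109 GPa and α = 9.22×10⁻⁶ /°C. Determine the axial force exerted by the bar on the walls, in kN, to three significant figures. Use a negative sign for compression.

Free thermal expansion αLΔT = 9.22e-6 · 9420 · 96.9 = 8.416 mm.
The walls impose strain ε = −(8.416)/9420 = -8.9342e-04; σ = Eε = 109000 · -8.9342e-04 = -97.38 MPa.
Wall reaction R = σ·A = -97.38·2534 = -246800 N = -246.8 kN.

-247 kN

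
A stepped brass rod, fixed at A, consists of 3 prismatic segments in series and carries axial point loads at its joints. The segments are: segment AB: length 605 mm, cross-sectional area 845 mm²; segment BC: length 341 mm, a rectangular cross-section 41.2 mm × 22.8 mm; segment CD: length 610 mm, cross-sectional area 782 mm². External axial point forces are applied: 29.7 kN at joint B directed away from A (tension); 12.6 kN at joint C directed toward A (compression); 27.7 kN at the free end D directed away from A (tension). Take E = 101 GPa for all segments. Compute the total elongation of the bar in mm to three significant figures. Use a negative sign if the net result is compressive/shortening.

0.586 mm

Internal axial forces (sectioning from the free end, tension +): N_CD = 27.7 kN, N_BC = 15.1 kN, N_AB = 44.8 kN.
A_BC = 939.4 mm².
δ_AB = 44800·605/(845·101000) = 0.3176 mm
δ_BC = 15100·341/(939.4·101000) = 0.05427 mm
δ_CD = 27700·610/(782·101000) = 0.2139 mm
δ = Σδ_i = 0.5858 mm.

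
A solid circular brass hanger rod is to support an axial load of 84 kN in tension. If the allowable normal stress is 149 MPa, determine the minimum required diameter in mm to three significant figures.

26.8 mm

Required area A ≥ P/σ_allow = 84000/149 = 563.8 mm².
For a solid circular section, d ≥ √(4A/π) = 26.79 mm.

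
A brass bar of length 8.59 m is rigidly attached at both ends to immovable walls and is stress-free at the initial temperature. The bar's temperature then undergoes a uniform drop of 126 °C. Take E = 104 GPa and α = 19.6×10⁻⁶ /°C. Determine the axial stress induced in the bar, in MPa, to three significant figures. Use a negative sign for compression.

257 MPa

Free thermal expansion αLΔT = 19.6e-6 · 8590 · -126 = -21.21 mm.
The walls impose strain ε = −(-21.21)/8590 = 2.4696e-03; σ = Eε = 104000 · 2.4696e-03 = 256.8 MPa.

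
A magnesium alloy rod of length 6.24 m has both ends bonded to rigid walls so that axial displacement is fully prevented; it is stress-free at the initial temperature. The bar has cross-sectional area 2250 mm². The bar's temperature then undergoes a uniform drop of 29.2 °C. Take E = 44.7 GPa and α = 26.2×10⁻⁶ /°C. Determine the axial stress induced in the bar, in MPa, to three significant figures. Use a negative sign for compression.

Free thermal expansion αLΔT = 26.2e-6 · 6240 · -29.2 = -4.774 mm.
The walls impose strain ε = −(-4.774)/6240 = 7.6504e-04; σ = Eε = 44700 · 7.6504e-04 = 34.2 MPa.

34.2 MPa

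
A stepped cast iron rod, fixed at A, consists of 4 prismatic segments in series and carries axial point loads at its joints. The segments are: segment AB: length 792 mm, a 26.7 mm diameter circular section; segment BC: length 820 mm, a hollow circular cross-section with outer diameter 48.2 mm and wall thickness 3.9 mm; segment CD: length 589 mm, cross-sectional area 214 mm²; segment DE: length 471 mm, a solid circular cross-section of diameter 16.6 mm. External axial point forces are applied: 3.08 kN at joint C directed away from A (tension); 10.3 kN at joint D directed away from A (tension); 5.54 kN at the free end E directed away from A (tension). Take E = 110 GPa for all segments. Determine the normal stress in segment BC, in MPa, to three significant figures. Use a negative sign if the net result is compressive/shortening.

Internal axial forces (sectioning from the free end, tension +): N_DE = 5.54 kN, N_CD = 15.84 kN, N_BC = 18.92 kN, N_AB = 18.92 kN.
A_BC = 542.8 mm².
σ_BC = N_BC/A_BC = 18920/542.8 = 34.86 MPa.

34.9 MPa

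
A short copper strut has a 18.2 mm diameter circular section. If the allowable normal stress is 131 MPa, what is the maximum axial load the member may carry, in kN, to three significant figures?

A = 260.2 mm².
P_max = σ_allow · A = 131 · 260.2 = 34080 N = 34.08 kN.

34.1 kN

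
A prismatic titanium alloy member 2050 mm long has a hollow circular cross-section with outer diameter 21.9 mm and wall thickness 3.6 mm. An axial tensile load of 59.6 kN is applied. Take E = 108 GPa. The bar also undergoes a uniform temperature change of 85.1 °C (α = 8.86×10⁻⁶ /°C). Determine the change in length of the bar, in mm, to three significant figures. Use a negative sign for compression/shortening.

7.01 mm

A = 207 mm².
δ_mech = NL/(AE) = 59600·2050/(207·108000) = 5.466 mm.
δ_thermal = αLΔT = 8.86e-6·2050·85.1 = 1.546 mm.
δ = δ_mech + δ_thermal = 7.012 mm.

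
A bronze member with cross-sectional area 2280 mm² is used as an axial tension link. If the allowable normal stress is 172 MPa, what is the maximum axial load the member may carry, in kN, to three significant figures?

P_max = σ_allow · A = 172 · 2280 = 392200 N = 392.2 kN.

392 kN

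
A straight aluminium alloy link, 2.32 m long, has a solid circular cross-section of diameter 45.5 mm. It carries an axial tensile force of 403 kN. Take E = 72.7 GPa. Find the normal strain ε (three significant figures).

0.00341

A = 1626 mm².
σ = N/A = 247.9 MPa; ε = σ/E = 247.9/72700 = 3.409e-03.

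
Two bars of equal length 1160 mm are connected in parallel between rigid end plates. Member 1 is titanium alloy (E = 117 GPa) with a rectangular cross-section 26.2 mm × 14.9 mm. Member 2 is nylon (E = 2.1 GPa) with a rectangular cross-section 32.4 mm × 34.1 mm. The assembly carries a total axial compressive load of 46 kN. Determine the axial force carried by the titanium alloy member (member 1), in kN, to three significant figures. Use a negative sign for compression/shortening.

A_1 = 390.4 mm².
A_2 = 1105 mm².
Equal strain + equilibrium ⇒ each member carries load in proportion to AE: A₁E₁ = 45670000 N, A₂E₂ = 2320000 N, ΣAE = 47990000 N.
F₁ = P·A₁E₁/ΣAE = -46000·45670000/47990000 = -43780 N.

-43.8 kN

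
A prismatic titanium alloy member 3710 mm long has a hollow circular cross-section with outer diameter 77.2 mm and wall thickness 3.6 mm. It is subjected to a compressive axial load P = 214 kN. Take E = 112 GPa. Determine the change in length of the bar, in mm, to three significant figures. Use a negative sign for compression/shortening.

-8.52 mm

A = 832.4 mm².
δ_mech = NL/(AE) = -214000·3710/(832.4·112000) = -8.516 mm.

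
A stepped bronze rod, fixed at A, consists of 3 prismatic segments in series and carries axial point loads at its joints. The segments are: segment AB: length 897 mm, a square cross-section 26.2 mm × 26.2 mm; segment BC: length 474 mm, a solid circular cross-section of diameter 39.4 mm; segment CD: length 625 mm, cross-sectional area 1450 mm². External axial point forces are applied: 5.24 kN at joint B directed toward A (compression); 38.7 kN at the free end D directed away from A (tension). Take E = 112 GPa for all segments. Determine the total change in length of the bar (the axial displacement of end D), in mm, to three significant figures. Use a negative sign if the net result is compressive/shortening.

Internal axial forces (sectioning from the free end, tension +): N_CD = 38.7 kN, N_BC = 38.7 kN, N_AB = 33.46 kN.
A_AB = 686.4 mm².
A_BC = 1219 mm².
δ_AB = 33460·897/(686.4·112000) = 0.3904 mm
δ_BC = 38700·474/(1219·112000) = 0.1343 mm
δ_CD = 38700·625/(1450·112000) = 0.1489 mm
δ = Σδ_i = 0.6737 mm.

0.674 mm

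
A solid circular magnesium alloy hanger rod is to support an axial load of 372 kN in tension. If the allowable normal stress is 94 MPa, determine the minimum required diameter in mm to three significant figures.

Required area A ≥ P/σ_allow = 372000/94 = 3957 mm².
For a solid circular section, d ≥ √(4A/π) = 70.98 mm.

71.0 mm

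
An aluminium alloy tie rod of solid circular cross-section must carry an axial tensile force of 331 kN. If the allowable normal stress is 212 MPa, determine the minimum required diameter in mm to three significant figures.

Required area A ≥ P/σ_allow = 331000/212 = 1561 mm².
For a solid circular section, d ≥ √(4A/π) = 44.59 mm.

44.6 mm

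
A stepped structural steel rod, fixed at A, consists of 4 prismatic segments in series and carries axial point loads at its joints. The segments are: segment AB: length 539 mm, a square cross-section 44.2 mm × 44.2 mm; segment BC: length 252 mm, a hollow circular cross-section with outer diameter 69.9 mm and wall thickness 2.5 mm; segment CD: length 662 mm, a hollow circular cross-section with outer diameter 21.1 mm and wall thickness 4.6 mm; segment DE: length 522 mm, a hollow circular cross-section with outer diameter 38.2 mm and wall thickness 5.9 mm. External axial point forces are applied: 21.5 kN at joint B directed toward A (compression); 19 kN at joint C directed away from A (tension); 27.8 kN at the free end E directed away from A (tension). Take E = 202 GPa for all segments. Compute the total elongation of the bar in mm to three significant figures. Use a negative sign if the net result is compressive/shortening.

0.647 mm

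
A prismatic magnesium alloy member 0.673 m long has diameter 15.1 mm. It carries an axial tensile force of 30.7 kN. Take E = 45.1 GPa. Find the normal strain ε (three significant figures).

A = 179.1 mm².
σ = N/A = 171.4 MPa; ε = σ/E = 171.4/45100 = 3.801e-03.

0.00380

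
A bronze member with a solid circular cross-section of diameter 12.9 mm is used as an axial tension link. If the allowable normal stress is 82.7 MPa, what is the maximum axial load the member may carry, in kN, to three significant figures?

10.8 kN

A = 130.7 mm².
P_max = σ_allow · A = 82.7 · 130.7 = 10810 N = 10.81 kN.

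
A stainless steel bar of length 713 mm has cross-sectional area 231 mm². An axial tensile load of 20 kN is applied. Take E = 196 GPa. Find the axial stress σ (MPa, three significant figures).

σ = N/A = 20000/231 = 86.58 MPa.

86.6 MPa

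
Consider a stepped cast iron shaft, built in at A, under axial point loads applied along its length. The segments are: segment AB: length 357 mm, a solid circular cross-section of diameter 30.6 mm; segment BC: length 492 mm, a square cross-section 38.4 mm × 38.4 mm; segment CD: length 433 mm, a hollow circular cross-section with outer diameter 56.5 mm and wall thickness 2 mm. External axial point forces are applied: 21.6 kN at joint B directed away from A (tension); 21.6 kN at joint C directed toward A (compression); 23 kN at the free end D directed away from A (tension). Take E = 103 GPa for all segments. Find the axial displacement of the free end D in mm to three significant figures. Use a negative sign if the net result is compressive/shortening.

Internal axial forces (sectioning from the free end, tension +): N_CD = 23 kN, N_BC = 1.4 kN, N_AB = 23 kN.
A_AB = 735.4 mm².
A_BC = 1475 mm².
A_CD = 342.4 mm².
δ_AB = 23000·357/(735.4·103000) = 0.1084 mm
δ_BC = 1400·492/(1475·103000) = 0.004535 mm
δ_CD = 23000·433/(342.4·103000) = 0.2824 mm
δ = Σδ_i = 0.3953 mm.

0.395 mm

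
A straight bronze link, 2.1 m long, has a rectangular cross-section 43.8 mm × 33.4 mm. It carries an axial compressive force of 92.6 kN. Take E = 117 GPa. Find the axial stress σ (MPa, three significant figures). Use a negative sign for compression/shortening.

A = 1463 mm².
σ = N/A = -92600/1463 = -63.3 MPa.

-63.3 MPa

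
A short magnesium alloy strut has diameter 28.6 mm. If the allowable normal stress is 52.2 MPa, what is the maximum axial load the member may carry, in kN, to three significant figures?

33.5 kN

A = 642.4 mm².
P_max = σ_allow · A = 52.2 · 642.4 = 33530 N = 33.53 kN.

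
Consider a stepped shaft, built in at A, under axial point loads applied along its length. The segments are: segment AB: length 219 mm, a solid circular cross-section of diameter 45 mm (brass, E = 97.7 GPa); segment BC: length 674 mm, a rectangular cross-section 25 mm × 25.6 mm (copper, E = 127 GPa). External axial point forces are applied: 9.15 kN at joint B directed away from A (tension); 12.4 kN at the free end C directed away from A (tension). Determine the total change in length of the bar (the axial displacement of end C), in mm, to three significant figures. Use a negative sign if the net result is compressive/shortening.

0.133 mm

Internal axial forces (sectioning from the free end, tension +): N_BC = 12.4 kN, N_AB = 21.55 kN.
A_AB = 1590 mm².
A_BC = 640 mm².
δ_AB = 21550·219/(1590·97700) = 0.03037 mm
δ_BC = 12400·674/(640·127000) = 0.1028 mm
δ = Σδ_i = 0.1332 mm.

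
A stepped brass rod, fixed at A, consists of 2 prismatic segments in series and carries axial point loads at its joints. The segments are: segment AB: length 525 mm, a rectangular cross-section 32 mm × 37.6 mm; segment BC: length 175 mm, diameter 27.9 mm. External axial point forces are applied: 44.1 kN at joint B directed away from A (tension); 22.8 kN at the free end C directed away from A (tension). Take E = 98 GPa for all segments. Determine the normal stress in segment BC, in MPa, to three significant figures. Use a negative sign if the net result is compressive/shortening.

Internal axial forces (sectioning from the free end, tension +): N_BC = 22.8 kN, N_AB = 66.9 kN.
A_BC = 611.4 mm².
σ_BC = N_BC/A_BC = 22800/611.4 = 37.29 MPa.

37.3 MPa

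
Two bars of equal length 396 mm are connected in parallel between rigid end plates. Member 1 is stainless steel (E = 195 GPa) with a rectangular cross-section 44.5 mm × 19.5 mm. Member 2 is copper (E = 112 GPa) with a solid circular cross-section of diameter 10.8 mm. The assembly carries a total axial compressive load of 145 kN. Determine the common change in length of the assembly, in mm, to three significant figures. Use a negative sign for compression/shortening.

A_1 = 867.8 mm².
A_2 = 91.61 mm².
Equal strain + equilibrium ⇒ each member carries load in proportion to AE: A₁E₁ = 169200000 N, A₂E₂ = 10260000 N, ΣAE = 179500000 N.
δ = PL/ΣAE = -145000·396/179500000 = -0.3199 mm.

-0.320 mm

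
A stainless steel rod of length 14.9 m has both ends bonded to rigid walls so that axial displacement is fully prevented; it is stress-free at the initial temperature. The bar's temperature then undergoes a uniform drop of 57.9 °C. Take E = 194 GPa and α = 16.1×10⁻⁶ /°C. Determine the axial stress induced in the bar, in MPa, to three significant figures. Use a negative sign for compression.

Free thermal expansion αLΔT = 16.1e-6 · 14900 · -57.9 = -13.89 mm.
The walls impose strain ε = −(-13.89)/14900 = 9.3219e-04; σ = Eε = 194000 · 9.3219e-04 = 180.8 MPa.

181 MPa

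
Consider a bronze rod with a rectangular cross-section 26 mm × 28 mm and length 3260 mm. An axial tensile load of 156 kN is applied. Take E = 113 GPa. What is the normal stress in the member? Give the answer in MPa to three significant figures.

214 MPa

A = 728 mm².
σ = N/A = 156000/728 = 214.3 MPa.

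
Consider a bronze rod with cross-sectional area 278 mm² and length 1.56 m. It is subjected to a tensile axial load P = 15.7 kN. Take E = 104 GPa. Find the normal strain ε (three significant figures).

5.43e-04

σ = N/A = 56.47 MPa; ε = σ/E = 56.47/104000 = 5.430e-04.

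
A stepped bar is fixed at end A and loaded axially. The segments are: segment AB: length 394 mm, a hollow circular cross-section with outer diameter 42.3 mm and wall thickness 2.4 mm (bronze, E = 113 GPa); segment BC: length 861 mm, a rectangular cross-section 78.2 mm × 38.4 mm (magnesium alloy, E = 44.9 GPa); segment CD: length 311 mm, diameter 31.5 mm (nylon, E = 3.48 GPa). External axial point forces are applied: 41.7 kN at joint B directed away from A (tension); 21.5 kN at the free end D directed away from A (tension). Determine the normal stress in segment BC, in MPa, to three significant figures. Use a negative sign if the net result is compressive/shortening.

7.16 MPa

Internal axial forces (sectioning from the free end, tension +): N_CD = 21.5 kN, N_BC = 21.5 kN, N_AB = 63.2 kN.
A_BC = 3003 mm².
σ_BC = N_BC/A_BC = 21500/3003 = 7.16 MPa.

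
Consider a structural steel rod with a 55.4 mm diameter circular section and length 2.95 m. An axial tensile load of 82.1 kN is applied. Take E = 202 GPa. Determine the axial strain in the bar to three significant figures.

A = 2411 mm².
σ = N/A = 34.06 MPa; ε = σ/E = 34.06/202000 = 1.686e-04.

1.69e-04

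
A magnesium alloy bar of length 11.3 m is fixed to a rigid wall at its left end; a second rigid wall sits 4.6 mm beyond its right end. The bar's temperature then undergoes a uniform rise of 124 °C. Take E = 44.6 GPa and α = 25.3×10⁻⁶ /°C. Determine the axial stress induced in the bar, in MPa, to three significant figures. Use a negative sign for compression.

Free thermal expansion αLΔT = 25.3e-6 · 11300 · 124 = 35.45 mm.
The walls engage after the gap closes; constrained expansion = 35.45 − 4.6 = 30.85 mm.
The walls impose strain ε = −(30.85)/11300 = -2.7301e-03; σ = Eε = 44600 · -2.7301e-03 = -121.8 MPa.

-122 MPa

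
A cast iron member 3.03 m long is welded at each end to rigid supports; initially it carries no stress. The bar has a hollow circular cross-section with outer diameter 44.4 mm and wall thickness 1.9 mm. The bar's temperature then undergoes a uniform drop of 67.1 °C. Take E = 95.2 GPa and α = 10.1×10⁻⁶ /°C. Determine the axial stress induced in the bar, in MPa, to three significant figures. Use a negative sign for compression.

Free thermal expansion αLΔT = 10.1e-6 · 3030 · -67.1 = -2.053 mm.
The walls impose strain ε = −(-2.053)/3030 = 6.7771e-04; σ = Eε = 95200 · 6.7771e-04 = 64.52 MPa.

64.5 MPa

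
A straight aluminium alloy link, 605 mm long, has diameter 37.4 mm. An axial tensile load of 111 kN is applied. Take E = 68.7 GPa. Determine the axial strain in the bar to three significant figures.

0.00147

A = 1099 mm².
σ = N/A = 101 MPa; ε = σ/E = 101/68700 = 1.471e-03.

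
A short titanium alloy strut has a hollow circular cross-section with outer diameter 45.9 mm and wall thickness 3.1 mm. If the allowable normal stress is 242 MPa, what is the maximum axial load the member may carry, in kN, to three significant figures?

A = 416.8 mm².
P_max = σ_allow · A = 242 · 416.8 = 100900 N = 100.9 kN.

101 kN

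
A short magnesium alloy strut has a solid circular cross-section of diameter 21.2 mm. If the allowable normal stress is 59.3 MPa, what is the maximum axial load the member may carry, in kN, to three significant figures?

A = 353 mm².
P_max = σ_allow · A = 59.3 · 353 = 20930 N = 20.93 kN.

20.9 kN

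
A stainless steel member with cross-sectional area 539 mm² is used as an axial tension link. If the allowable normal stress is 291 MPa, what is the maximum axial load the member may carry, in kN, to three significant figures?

P_max = σ_allow · A = 291 · 539 = 156800 N = 156.8 kN.

157 kN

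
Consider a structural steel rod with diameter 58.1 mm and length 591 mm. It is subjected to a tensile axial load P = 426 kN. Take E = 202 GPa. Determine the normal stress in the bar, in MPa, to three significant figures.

161 MPa

A = 2651 mm².
σ = N/A = 426000/2651 = 160.7 MPa.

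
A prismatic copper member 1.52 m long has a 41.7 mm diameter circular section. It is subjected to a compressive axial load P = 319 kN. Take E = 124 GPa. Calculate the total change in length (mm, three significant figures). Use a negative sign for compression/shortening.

A = 1366 mm².
δ_mech = NL/(AE) = -319000·1520/(1366·124000) = -2.863 mm.

-2.86 mm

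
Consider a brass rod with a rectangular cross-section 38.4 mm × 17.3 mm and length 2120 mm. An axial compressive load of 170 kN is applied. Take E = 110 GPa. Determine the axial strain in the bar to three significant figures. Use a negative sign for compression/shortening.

-0.00233

A = 664.3 mm².
σ = N/A = -255.9 MPa; ε = σ/E = -255.9/110000 = -2.326e-03.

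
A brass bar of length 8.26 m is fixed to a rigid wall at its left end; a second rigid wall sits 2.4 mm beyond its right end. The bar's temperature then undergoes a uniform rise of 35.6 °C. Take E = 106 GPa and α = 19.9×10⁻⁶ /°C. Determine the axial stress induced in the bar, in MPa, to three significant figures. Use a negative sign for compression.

Free thermal expansion αLΔT = 19.9e-6 · 8260 · 35.6 = 5.852 mm.
The walls engage after the gap closes; constrained expansion = 5.852 − 2.4 = 3.452 mm.
The walls impose strain ε = −(3.452)/8260 = -4.1788e-04; σ = Eε = 106000 · -4.1788e-04 = -44.3 MPa.

-44.3 MPa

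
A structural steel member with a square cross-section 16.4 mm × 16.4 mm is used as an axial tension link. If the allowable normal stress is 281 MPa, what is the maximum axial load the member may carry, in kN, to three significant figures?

75.6 kN

A = 269 mm².
P_max = σ_allow · A = 281 · 269 = 75580 N = 75.58 kN.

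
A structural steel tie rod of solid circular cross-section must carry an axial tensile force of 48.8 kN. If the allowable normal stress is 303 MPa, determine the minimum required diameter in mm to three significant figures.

Required area A ≥ P/σ_allow = 48800/303 = 161.1 mm².
For a solid circular section, d ≥ √(4A/π) = 14.32 mm.

14.3 mm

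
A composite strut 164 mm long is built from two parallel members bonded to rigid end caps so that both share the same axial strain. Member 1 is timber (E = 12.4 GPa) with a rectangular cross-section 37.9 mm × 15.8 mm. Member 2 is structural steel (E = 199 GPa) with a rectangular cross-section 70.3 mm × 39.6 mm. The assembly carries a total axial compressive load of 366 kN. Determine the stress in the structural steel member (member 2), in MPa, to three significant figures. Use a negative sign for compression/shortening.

A_1 = 598.8 mm².
A_2 = 2784 mm².
Equal strain + equilibrium ⇒ each member carries load in proportion to AE: A₁E₁ = 7425000 N, A₂E₂ = 554000000 N, ΣAE = 561400000 N.
σ₂ = P·E₂/ΣAE = -366000·199000/561400000 = -129.7 MPa.

-130 MPa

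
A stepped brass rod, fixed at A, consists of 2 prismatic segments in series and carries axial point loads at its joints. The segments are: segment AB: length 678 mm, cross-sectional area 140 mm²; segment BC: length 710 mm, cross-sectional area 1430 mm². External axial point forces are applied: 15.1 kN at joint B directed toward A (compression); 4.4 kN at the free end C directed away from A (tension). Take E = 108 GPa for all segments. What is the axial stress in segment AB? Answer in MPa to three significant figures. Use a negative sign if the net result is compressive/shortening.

-76.4 MPa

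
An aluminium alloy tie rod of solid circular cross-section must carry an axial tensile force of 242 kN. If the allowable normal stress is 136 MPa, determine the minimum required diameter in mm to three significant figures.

47.6 mm

Required area A ≥ P/σ_allow = 242000/136 = 1779 mm².
For a solid circular section, d ≥ √(4A/π) = 47.6 mm.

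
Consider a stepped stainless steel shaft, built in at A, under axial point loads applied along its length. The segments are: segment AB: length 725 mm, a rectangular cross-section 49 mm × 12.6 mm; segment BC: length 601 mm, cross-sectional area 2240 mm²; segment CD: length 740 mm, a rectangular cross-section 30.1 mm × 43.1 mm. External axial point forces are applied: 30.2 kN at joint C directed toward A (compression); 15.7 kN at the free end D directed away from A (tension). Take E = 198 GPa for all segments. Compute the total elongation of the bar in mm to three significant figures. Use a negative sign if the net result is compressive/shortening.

-0.0604 mm

Internal axial forces (sectioning from the free end, tension +): N_CD = 15.7 kN, N_BC = -14.5 kN, N_AB = -14.5 kN.
A_AB = 617.4 mm².
A_CD = 1297 mm².
δ_AB = -14500·725/(617.4·198000) = -0.086 mm
δ_BC = -14500·601/(2240·198000) = -0.01965 mm
δ_CD = 15700·740/(1297·198000) = 0.04523 mm
δ = Σδ_i = -0.06041 mm.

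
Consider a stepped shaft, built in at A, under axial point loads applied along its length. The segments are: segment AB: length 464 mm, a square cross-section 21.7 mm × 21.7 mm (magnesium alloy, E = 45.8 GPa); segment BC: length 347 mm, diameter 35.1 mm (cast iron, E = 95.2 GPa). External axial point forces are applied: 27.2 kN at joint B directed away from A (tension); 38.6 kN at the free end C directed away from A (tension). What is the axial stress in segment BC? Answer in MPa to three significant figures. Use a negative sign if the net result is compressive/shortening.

39.9 MPa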